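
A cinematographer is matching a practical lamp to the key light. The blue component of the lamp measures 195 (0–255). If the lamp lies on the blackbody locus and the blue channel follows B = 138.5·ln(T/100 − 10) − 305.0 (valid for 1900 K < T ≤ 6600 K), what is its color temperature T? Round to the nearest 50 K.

4700 K

ln(t − 10) = (195 + 305.0) / 138.5 = 3.6101.
t − 10 = e^3.6101 = 36.970, so t = 46.970.
T = 100·t = 4697 K → 4700 K to the nearest 50 K.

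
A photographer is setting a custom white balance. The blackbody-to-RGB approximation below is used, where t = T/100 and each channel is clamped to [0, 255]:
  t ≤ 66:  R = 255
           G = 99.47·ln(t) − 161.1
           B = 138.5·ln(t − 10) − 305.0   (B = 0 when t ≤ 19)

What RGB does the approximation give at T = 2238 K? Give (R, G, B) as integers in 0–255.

(255, 148, 43)

t = 2238/100 = 22.38; the t ≤ 66 branch applies.
R = 255 by definition for t ≤ 66.
G = 99.47·ln 22.38 − 161.1 = 99.47·3.1082 − 161.1 = 148.069.
B = 138.5·ln(22.38 − 10) − 305.0 = 138.5·ln 12.38 − 305.0 = 138.5·2.5161 − 305.0 = 43.477.
Rounded: (255, 148, 43).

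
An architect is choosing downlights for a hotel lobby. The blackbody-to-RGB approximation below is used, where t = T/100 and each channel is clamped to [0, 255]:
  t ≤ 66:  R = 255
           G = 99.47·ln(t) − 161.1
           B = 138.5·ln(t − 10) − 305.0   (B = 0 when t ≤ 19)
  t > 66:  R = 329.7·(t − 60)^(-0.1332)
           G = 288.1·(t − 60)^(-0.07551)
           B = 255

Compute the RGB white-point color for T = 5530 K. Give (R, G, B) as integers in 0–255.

(255, 238, 223)

t = 5530/100 = 55.3; the t ≤ 66 branch applies.
R = 255 by definition for t ≤ 66.
G = 99.47·ln 55.3 − 161.1 = 99.47·4.0128 − 161.1 = 238.051.
B = 138.5·ln(55.3 − 10) − 305.0 = 138.5·ln 45.3 − 305.0 = 138.5·3.8133 − 305.0 = 223.143.
Rounded: (255, 238, 223).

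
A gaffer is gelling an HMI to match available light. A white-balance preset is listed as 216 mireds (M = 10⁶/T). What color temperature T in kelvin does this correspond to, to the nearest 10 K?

4630 K

T = 10⁶ / 216 = 4629.63 K → 4630 K.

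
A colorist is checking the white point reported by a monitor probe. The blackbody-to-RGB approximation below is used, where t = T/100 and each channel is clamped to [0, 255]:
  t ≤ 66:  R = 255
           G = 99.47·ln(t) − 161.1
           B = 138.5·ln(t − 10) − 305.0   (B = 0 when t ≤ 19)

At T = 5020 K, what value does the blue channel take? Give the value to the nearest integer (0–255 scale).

t = 5020/100 = 50.2; the t ≤ 66 branch applies.
B = 138.5·ln(50.2 − 10) − 305.0 = 138.5·ln 40.2 − 305.0 = 138.5·3.6939 − 305.0 = 206.601.
Rounded: 207.

207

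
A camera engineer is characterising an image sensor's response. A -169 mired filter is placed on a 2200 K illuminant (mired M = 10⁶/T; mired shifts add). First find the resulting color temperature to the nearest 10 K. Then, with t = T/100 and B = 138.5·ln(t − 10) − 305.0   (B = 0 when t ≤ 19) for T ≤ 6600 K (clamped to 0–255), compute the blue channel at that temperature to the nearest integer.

M_in = 10⁶/2200 = 454.55; M_out = 454.55 + (-169) = 285.55.
T_out = 10⁶/285.55 = 3502.1 K → 3500 K; t = 35.
B = 138.5·ln(35 − 10) − 305.0 = 138.5·ln 25 − 305.0 = 138.5·3.2189 − 305.0 = 140.814.
Rounded: 141.

141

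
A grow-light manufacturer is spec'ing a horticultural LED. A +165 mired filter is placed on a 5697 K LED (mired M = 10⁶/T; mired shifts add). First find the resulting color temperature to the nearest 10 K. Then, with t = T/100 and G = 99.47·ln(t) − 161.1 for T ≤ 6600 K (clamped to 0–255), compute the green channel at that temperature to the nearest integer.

175

M_in = 10⁶/5697 = 175.53; M_out = 175.53 + (+165) = 340.53.
T_out = 10⁶/340.53 = 2936.6 K → 2940 K; t = 29.4.
G = 99.47·ln 29.4 − 161.1 = 99.47·3.3810 − 161.1 = 175.208.
Rounded: 175.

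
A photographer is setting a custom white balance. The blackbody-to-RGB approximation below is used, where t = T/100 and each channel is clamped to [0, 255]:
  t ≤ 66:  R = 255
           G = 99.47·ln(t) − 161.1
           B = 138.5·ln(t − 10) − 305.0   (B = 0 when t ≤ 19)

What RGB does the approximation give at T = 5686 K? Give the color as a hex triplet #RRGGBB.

t = 5686/100 = 56.86; the t ≤ 66 branch applies.
R = 255 by definition for t ≤ 66.
G = 99.47·ln 56.86 − 161.1 = 99.47·4.0406 − 161.1 = 240.818.
B = 138.5·ln(56.86 − 10) − 305.0 = 138.5·ln 46.86 − 305.0 = 138.5·3.8472 − 305.0 = 227.832.
Rounded: (255, 241, 228).
In hex: #FFF1E4.

#FFF1E4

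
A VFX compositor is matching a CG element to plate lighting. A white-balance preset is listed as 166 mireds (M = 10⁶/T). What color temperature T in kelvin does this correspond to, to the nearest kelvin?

T = 10⁶ / 166 = 6024.10 K → 6024 K.

6024 K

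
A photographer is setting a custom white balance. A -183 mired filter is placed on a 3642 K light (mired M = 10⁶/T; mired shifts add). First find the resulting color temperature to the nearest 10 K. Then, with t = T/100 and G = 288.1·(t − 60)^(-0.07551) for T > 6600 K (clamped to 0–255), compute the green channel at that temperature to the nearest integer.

M_in = 10⁶/3642 = 274.57; M_out = 274.57 + (-183) = 91.57.
T_out = 10⁶/91.57 = 10920.1 K → 10920 K; t = 109.2.
G = 288.1·(109.2 − 60)^(-0.07551) = 288.1·49.2^(-0.07551) = 288.1·0.74514 = 214.676.
Rounded: 215.

215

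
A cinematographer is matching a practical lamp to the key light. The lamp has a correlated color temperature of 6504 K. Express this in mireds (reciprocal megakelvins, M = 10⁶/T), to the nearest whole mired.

M = 10⁶ / 6504 = 153.752 → 154 mireds.

154 mireds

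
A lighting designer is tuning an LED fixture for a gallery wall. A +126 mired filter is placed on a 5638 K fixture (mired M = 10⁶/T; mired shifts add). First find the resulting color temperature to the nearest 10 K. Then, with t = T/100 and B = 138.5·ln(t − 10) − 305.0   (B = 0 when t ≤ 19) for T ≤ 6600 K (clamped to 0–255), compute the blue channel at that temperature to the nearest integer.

129

M_in = 10⁶/5638 = 177.37; M_out = 177.37 + (+126) = 303.37.
T_out = 10⁶/303.37 = 3296.3 K → 3300 K; t = 33.
B = 138.5·ln(33 − 10) − 305.0 = 138.5·ln 23 − 305.0 = 138.5·3.1355 − 305.0 = 129.266.
Rounded: 129.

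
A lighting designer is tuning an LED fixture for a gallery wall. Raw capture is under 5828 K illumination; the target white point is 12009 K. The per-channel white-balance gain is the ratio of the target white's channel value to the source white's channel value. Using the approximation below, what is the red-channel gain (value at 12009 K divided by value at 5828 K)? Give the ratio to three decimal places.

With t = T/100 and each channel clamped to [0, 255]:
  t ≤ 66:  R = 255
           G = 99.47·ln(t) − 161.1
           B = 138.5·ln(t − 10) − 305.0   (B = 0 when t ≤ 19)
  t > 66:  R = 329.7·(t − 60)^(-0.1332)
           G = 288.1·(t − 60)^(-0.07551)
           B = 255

At 5828 K (t = 58.28):
  R = 255 by definition for t ≤ 66.
At 12009 K (t = 120.09):
  R = 329.7·(120.09 − 60)^(-0.1332) = 329.7·60.09^(-0.1332) = 329.7·0.57951 = 191.066.
Gain = 191.066 / 255.000 = 0.7493 → 0.749.

0.749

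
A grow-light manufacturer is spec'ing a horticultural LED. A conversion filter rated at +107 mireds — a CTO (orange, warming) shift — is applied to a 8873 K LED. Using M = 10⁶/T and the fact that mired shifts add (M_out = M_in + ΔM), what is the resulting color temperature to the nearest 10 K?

M_in = 10⁶/8873 = 112.70 mireds.
M_out = 112.70 + (+107) = 219.70 mireds.
T_out = 10⁶/219.70 = 4551.6 K → 4550 K.

4550 K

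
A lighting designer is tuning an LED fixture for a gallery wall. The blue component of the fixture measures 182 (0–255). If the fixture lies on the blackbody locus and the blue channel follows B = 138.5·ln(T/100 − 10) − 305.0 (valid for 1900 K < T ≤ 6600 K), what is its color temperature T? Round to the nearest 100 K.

ln(t − 10) = (182 + 305.0) / 138.5 = 3.5162.
t − 10 = e^3.5162 = 33.658, so t = 43.658.
T = 100·t = 4366 K → 4400 K to the nearest 100 K.

4400 K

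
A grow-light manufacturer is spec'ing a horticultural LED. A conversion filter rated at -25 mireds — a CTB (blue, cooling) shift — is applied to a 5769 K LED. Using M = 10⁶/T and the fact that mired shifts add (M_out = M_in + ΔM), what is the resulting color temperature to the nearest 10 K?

6740 K

M_in = 10⁶/5769 = 173.34 mireds.
M_out = 173.34 + (-25) = 148.34 mireds.
T_out = 10⁶/148.34 = 6741.3 K → 6740 K.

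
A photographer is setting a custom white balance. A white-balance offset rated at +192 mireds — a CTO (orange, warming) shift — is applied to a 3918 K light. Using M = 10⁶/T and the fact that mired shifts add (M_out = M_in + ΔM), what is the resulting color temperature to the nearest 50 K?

2250 K

M_in = 10⁶/3918 = 255.23 mireds.
M_out = 255.23 + (+192) = 447.23 mireds.
T_out = 10⁶/447.23 = 2236.0 K → 2250 K.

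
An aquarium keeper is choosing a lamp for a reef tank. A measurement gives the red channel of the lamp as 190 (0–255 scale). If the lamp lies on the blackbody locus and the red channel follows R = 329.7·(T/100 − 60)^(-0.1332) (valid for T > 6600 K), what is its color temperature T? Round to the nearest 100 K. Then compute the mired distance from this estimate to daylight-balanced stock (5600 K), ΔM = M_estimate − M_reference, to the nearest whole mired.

-97 mireds

(t − 60)^(-0.1332) = 190/329.7 = 0.57628.
t − 60 = 0.57628^(1/-0.1332) = 0.57628^(-7.508) = 62.667, so t = 122.667.
T = 100·t = 12267 K → 12300 K to the nearest 100 K.
M_estimate = 10⁶/12300 = 81.30; M_reference = 10⁶/5600 = 178.57.
ΔM = 81.30 − 178.57 = -97.27 → -97 mireds.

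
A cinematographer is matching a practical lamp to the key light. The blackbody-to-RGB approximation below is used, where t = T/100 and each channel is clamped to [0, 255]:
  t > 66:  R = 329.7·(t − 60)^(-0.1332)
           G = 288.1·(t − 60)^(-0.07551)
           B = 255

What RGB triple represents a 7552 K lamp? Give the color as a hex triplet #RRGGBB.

#E5EAFF

t = 7552/100 = 75.52; the t > 66 branch applies.
R = 329.7·(75.52 − 60)^(-0.1332) = 329.7·15.52^(-0.1332) = 329.7·0.69402 = 228.819.
G = 288.1·(75.52 − 60)^(-0.07551) = 288.1·15.52^(-0.07551) = 288.1·0.81297 = 234.217.
B = 255 by definition for t > 66.
Rounded: (229, 234, 255).
In hex: #E5EAFF.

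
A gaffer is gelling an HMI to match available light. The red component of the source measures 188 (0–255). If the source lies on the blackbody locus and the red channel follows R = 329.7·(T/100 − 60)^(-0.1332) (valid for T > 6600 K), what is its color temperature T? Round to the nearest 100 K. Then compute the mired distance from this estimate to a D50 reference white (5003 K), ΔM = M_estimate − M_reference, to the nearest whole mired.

-122 mireds

(t − 60)^(-0.1332) = 188/329.7 = 0.57022.
t − 60 = 0.57022^(1/-0.1332) = 0.57022^(-7.508) = 67.848, so t = 127.848.
T = 100·t = 12785 K → 12800 K to the nearest 100 K.
M_estimate = 10⁶/12800 = 78.12; M_reference = 10⁶/5003 = 199.88.
ΔM = 78.12 − 199.88 = -121.76 → -122 mireds.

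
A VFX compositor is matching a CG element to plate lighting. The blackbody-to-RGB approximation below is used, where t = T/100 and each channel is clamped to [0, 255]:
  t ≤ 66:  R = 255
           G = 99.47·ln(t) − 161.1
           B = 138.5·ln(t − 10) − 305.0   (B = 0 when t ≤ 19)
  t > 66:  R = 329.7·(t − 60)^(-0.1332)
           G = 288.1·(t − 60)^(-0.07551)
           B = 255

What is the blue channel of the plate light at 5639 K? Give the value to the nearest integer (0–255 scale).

226

t = 5639/100 = 56.39; the t ≤ 66 branch applies.
B = 138.5·ln(56.39 − 10) − 305.0 = 138.5·ln 46.39 − 305.0 = 138.5·3.8371 − 305.0 = 226.436.
Rounded: 226.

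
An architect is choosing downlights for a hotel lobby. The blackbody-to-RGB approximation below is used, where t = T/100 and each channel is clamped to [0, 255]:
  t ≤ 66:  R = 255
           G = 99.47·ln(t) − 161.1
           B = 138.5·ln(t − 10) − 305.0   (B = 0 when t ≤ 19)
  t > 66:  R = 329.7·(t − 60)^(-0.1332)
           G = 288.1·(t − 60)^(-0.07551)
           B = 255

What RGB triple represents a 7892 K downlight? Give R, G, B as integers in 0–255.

R=223, G=231, B=255

t = 7892/100 = 78.92; the t > 66 branch applies.
R = 329.7·(78.92 − 60)^(-0.1332) = 329.7·18.92^(-0.1332) = 329.7·0.67595 = 222.860.
G = 288.1·(78.92 − 60)^(-0.07551) = 288.1·18.92^(-0.07551) = 288.1·0.80090 = 230.740.
B = 255 by definition for t > 66.
Rounded: (223, 231, 255).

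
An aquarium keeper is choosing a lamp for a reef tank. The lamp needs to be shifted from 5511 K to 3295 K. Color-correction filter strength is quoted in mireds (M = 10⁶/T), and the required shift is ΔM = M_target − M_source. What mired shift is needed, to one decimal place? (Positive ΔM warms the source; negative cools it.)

+122.0 mireds

M_source = 10⁶/5511 = 181.455; M_target = 10⁶/3295 = 303.490.
ΔM = 303.490 − 181.455 = 122.035 → +122.0 mireds, a warming shift.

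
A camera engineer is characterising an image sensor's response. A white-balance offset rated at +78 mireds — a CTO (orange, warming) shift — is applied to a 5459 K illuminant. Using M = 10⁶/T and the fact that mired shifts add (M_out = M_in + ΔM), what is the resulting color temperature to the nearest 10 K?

3830 K

M_in = 10⁶/5459 = 183.18 mireds.
M_out = 183.18 + (+78) = 261.18 mireds.
T_out = 10⁶/261.18 = 3828.7 K → 3830 K.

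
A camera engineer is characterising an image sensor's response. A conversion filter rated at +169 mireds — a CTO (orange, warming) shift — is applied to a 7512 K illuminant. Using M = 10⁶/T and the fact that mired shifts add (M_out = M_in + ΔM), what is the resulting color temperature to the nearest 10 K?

M_in = 10⁶/7512 = 133.12 mireds.
M_out = 133.12 + (+169) = 302.12 mireds.
T_out = 10⁶/302.12 = 3309.9 K → 3310 K.

3310 K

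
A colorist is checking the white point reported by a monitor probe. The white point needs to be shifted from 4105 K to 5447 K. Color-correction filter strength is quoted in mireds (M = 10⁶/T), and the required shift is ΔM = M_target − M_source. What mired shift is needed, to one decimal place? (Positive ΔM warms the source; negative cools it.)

M_source = 10⁶/4105 = 243.605; M_target = 10⁶/5447 = 183.587.
ΔM = 183.587 − 243.605 = -60.018 → -60.0 mireds, a cooling shift.

-60.0 mireds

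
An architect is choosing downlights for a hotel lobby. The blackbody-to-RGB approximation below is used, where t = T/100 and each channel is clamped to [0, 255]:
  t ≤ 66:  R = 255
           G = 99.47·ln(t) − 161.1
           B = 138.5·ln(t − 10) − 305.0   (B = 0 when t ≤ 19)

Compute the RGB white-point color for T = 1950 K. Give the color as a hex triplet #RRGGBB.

#FF8607

t = 1950/100 = 19.5; the t ≤ 66 branch applies.
R = 255 by definition for t ≤ 66.
G = 99.47·ln 19.5 − 161.1 = 99.47·2.9704 − 161.1 = 134.367.
B = 138.5·ln(19.5 − 10) − 305.0 = 138.5·ln 9.5 − 305.0 = 138.5·2.2513 − 305.0 = 6.804.
Rounded: (255, 134, 7).
In hex: #FF8607.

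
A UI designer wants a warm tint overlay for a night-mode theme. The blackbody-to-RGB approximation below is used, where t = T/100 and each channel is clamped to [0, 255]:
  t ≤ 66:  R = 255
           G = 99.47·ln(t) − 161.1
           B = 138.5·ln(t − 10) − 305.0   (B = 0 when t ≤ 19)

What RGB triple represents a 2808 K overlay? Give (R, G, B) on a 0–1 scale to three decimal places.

(1.000, 0.669, 0.376)

t = 2808/100 = 28.08; the t ≤ 66 branch applies.
R = 255 by definition for t ≤ 66.
G = 99.47·ln 28.08 − 161.1 = 99.47·3.3351 − 161.1 = 170.638.
B = 138.5·ln(28.08 − 10) − 305.0 = 138.5·ln 18.08 − 305.0 = 138.5·2.8948 − 305.0 = 95.931.
Dividing each by 255: (1.0000, 0.6692, 0.3762) → (1.000, 0.669, 0.376).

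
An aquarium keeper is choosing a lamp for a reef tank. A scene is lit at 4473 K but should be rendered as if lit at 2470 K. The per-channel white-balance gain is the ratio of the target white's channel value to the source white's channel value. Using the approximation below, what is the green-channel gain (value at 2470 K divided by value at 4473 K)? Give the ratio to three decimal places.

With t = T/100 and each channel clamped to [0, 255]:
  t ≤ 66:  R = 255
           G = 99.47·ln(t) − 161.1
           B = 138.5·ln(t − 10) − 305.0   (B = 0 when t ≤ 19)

0.728

At 4473 K (t = 44.73):
  G = 99.47·ln 44.73 − 161.1 = 99.47·3.8006 − 161.1 = 216.950.
At 2470 K (t = 24.7):
  G = 99.47·ln 24.7 − 161.1 = 99.47·3.2068 − 161.1 = 157.881.
Gain = 157.881 / 216.950 = 0.7277 → 0.728.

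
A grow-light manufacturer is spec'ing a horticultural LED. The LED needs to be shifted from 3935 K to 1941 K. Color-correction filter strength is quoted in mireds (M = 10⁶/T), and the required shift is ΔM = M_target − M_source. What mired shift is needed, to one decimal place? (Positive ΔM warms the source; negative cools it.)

M_source = 10⁶/3935 = 254.130; M_target = 10⁶/1941 = 515.198.
ΔM = 515.198 − 254.130 = 261.069 → +261.1 mireds, a warming shift.

+261.1 mireds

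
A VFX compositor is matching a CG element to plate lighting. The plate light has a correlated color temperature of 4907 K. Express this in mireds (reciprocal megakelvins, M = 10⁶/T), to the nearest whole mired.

M = 10⁶ / 4907 = 203.791 → 204 mireds.

204 mireds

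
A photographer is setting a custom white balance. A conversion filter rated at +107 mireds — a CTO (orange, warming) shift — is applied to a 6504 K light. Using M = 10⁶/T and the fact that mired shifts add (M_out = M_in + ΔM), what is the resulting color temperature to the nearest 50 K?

M_in = 10⁶/6504 = 153.75 mireds.
M_out = 153.75 + (+107) = 260.75 mireds.
T_out = 10⁶/260.75 = 3835.1 K → 3850 K.

3850 K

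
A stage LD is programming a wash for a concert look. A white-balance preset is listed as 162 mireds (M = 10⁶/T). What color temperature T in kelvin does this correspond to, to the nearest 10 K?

6170 K

T = 10⁶ / 162 = 6172.84 K → 6170 K.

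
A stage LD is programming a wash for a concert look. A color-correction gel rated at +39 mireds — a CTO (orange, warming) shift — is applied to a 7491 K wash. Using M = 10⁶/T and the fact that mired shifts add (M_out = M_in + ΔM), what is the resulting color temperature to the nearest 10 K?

5800 K

M_in = 10⁶/7491 = 133.49 mireds.
M_out = 133.49 + (+39) = 172.49 mireds.
T_out = 10⁶/172.49 = 5797.3 K → 5800 K.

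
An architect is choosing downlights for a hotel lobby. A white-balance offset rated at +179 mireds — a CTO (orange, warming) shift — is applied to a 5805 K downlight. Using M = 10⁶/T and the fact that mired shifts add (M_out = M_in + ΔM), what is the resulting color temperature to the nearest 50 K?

2850 K

M_in = 10⁶/5805 = 172.27 mireds.
M_out = 172.27 + (+179) = 351.27 mireds.
T_out = 10⁶/351.27 = 2846.9 K → 2850 K.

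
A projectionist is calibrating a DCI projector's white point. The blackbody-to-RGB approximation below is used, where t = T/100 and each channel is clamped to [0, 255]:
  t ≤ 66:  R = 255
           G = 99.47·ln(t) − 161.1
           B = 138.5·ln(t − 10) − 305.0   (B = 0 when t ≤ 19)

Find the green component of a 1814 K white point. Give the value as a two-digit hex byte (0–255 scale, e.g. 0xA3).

0x7F

t = 1814/100 = 18.14; the t ≤ 66 branch applies.
G = 99.47·ln 18.14 − 161.1 = 99.47·2.8981 − 161.1 = 127.176.
Rounded: 127; in hex, 0x7F.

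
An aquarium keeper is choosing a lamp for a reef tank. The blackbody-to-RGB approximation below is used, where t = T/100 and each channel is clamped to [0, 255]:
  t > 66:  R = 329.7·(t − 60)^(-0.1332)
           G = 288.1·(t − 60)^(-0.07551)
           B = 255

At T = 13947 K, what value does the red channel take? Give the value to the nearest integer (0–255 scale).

184

t = 13947/100 = 139.47; the t > 66 branch applies.
R = 329.7·(139.47 − 60)^(-0.1332) = 329.7·79.47^(-0.1332) = 329.7·0.55833 = 184.082.
Rounded: 184.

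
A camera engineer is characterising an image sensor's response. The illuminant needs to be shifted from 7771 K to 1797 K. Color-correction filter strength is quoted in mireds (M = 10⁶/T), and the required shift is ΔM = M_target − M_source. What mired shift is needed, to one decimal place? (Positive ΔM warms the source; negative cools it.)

M_source = 10⁶/7771 = 128.684; M_target = 10⁶/1797 = 556.483.
ΔM = 556.483 − 128.684 = 427.799 → +427.8 mireds, a warming shift.

+427.8 mireds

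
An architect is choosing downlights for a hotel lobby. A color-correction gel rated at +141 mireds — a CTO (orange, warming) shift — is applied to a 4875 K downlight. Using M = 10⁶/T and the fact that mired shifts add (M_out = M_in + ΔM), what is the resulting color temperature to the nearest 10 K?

M_in = 10⁶/4875 = 205.13 mireds.
M_out = 205.13 + (+141) = 346.13 mireds.
T_out = 10⁶/346.13 = 2889.1 K → 2890 K.

2890 K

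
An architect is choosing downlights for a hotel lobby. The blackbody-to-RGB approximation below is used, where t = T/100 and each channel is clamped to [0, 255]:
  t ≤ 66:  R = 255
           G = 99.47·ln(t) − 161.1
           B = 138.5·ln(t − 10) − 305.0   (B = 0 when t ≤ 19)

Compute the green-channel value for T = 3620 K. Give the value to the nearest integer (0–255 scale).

t = 3620/100 = 36.2; the t ≤ 66 branch applies.
G = 99.47·ln 36.2 − 161.1 = 99.47·3.5891 − 161.1 = 195.904.
Rounded: 196.

196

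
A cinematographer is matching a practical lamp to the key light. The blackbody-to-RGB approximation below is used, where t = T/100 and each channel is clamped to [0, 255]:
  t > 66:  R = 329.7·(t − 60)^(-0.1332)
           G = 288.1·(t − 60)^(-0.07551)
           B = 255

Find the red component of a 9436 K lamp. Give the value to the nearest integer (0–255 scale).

206

t = 9436/100 = 94.36; the t > 66 branch applies.
R = 329.7·(94.36 − 60)^(-0.1332) = 329.7·34.36^(-0.1332) = 329.7·0.62431 = 205.834.
Rounded: 206.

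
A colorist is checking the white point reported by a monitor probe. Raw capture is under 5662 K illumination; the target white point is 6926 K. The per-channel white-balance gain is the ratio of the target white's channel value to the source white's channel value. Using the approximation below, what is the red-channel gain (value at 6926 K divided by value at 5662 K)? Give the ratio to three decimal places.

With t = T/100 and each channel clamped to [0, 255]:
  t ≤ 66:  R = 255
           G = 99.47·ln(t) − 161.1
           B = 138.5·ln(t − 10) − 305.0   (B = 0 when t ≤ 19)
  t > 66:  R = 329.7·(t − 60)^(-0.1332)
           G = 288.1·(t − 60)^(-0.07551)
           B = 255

At 5662 K (t = 56.62):
  R = 255 by definition for t ≤ 66.
At 6926 K (t = 69.26):
  R = 329.7·(69.26 − 60)^(-0.1332) = 329.7·9.26^(-0.1332) = 329.7·0.74344 = 245.113.
Gain = 245.113 / 255.000 = 0.9612 → 0.961.

0.961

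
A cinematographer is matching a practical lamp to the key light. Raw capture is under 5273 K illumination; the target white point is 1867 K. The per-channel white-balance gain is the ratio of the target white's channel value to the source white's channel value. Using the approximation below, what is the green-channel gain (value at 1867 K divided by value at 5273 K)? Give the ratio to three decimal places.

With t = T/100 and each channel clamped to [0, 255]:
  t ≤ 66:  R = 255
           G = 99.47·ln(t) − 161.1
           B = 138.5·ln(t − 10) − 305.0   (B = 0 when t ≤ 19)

At 5273 K (t = 52.73):
  G = 99.47·ln 52.73 − 161.1 = 99.47·3.9652 − 161.1 = 233.317.
At 1867 K (t = 18.67):
  G = 99.47·ln 18.67 − 161.1 = 99.47·2.9269 − 161.1 = 130.041.
Gain = 130.041 / 233.317 = 0.5574 → 0.557.

0.557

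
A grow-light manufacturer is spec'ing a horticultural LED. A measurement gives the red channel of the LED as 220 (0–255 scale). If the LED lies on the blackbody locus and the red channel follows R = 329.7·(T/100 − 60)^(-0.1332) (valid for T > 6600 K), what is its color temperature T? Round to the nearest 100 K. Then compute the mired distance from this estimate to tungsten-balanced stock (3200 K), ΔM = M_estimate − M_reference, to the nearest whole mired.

-189 mireds

(t − 60)^(-0.1332) = 220/329.7 = 0.66727.
t − 60 = 0.66727^(1/-0.1332) = 0.66727^(-7.508) = 20.847, so t = 80.847.
T = 100·t = 8085 K → 8100 K to the nearest 100 K.
M_estimate = 10⁶/8100 = 123.46; M_reference = 10⁶/3200 = 312.50.
ΔM = 123.46 − 312.50 = -189.04 → -189 mireds.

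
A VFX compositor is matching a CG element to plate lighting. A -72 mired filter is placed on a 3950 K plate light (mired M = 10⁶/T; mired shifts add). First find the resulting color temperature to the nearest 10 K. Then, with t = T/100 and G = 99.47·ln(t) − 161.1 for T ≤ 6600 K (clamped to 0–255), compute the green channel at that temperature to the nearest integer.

M_in = 10⁶/3950 = 253.16; M_out = 253.16 + (-72) = 181.16.
T_out = 10⁶/181.16 = 5519.8 K → 5520 K; t = 55.2.
G = 99.47·ln 55.2 − 161.1 = 99.47·4.0110 − 161.1 = 237.870.
Rounded: 238.

238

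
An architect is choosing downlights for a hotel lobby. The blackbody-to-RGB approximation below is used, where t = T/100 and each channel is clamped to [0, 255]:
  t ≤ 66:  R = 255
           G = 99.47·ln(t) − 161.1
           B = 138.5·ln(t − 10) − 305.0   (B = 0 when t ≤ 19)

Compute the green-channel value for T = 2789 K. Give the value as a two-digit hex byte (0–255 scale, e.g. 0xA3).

0xAA

t = 2789/100 = 27.89; the t ≤ 66 branch applies.
G = 99.47·ln 27.89 − 161.1 = 99.47·3.3283 − 161.1 = 169.963.
Rounded: 170; in hex, 0xAA.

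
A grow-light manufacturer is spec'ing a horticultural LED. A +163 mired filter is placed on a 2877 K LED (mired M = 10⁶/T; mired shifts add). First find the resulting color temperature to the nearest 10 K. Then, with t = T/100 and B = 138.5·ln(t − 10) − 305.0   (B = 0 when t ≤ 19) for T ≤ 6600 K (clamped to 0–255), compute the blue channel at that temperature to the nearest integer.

8

M_in = 10⁶/2877 = 347.58; M_out = 347.58 + (+163) = 510.58.
T_out = 10⁶/510.58 = 1958.5 K → 1960 K; t = 19.6.
B = 138.5·ln(19.6 − 10) − 305.0 = 138.5·ln 9.6 − 305.0 = 138.5·2.2618 − 305.0 = 8.254.
Rounded: 8.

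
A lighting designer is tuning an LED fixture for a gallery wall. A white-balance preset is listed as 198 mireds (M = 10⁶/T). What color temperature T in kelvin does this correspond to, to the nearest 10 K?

5050 K

T = 10⁶ / 198 = 5050.51 K → 5050 K.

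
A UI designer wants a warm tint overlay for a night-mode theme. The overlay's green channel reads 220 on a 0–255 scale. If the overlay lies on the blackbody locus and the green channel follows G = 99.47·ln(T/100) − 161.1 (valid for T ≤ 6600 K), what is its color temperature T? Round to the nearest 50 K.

ln t = (220 + 161.1) / 99.47 = 3.8313.
t = e^3.8313 = 46.123.
T = 100·t = 4612 K → 4600 K to the nearest 50 K.

4600 K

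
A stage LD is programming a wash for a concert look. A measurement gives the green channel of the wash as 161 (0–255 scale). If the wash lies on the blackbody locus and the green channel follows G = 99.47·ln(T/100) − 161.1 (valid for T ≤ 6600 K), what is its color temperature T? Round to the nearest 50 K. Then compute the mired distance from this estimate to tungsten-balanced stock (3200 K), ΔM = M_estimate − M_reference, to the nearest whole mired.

ln t = (161 + 161.1) / 99.47 = 3.2382.
t = e^3.2382 = 25.487.
T = 100·t = 2549 K → 2550 K to the nearest 50 K.
M_estimate = 10⁶/2550 = 392.16; M_reference = 10⁶/3200 = 312.50.
ΔM = 392.16 − 312.50 = 79.66 → +80 mireds.

+80 mireds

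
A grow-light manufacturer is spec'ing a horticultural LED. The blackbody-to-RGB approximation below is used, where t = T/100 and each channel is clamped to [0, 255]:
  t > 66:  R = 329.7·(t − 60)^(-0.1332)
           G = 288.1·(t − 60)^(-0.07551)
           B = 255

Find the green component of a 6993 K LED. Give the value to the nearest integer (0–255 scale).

t = 6993/100 = 69.93; the t > 66 branch applies.
G = 288.1·(69.93 − 60)^(-0.07551) = 288.1·9.93^(-0.07551) = 288.1·0.84085 = 242.250.
Rounded: 242.

242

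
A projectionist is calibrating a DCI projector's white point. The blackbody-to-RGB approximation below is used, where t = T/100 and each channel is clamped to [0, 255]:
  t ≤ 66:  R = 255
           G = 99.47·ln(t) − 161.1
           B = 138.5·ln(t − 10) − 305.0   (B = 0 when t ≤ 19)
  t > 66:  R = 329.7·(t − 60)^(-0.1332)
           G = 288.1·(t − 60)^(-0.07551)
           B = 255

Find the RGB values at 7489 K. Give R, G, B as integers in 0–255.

R=230, G=235, B=255

t = 7489/100 = 74.89; the t > 66 branch applies.
R = 329.7·(74.89 − 60)^(-0.1332) = 329.7·14.89^(-0.1332) = 329.7·0.69786 = 230.086.
G = 288.1·(74.89 − 60)^(-0.07551) = 288.1·14.89^(-0.07551) = 288.1·0.81552 = 234.951.
B = 255 by definition for t > 66.
Rounded: (230, 235, 255).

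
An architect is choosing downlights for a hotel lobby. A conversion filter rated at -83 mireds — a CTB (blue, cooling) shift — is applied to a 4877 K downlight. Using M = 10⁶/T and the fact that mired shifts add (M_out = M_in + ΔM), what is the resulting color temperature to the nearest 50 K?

M_in = 10⁶/4877 = 205.04 mireds.
M_out = 205.04 + (-83) = 122.04 mireds.
T_out = 10⁶/122.04 = 8193.8 K → 8200 K.

8200 K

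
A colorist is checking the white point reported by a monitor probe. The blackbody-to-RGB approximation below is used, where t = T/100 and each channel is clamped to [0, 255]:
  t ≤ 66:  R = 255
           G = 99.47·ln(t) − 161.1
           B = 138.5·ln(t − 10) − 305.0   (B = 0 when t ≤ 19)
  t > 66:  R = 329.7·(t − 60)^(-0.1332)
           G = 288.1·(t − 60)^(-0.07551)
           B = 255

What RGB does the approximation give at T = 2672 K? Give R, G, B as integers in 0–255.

t = 2672/100 = 26.72; the t ≤ 66 branch applies.
R = 255 by definition for t ≤ 66.
G = 99.47·ln 26.72 − 161.1 = 99.47·3.2854 − 161.1 = 165.700.
B = 138.5·ln(26.72 − 10) − 305.0 = 138.5·ln 16.72 − 305.0 = 138.5·2.8166 − 305.0 = 85.100.
Rounded: (255, 166, 85).

R=255, G=166, B=85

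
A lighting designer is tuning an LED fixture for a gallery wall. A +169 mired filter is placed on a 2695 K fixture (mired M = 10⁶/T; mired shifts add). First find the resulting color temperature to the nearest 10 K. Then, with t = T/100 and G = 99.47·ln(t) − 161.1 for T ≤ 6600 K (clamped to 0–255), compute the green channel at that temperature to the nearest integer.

M_in = 10⁶/2695 = 371.06; M_out = 371.06 + (+169) = 540.06.
T_out = 10⁶/540.06 = 1851.7 K → 1850 K; t = 18.5.
G = 99.47·ln 18.5 − 161.1 = 99.47·2.9178 − 161.1 = 129.131.
Rounded: 129.

129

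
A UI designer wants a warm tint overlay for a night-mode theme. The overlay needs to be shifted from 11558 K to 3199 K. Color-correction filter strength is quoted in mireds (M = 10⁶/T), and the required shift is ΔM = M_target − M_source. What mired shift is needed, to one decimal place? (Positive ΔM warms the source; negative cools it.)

+226.1 mireds

M_source = 10⁶/11558 = 86.520; M_target = 10⁶/3199 = 312.598.
ΔM = 312.598 − 86.520 = 226.078 → +226.1 mireds, a warming shift.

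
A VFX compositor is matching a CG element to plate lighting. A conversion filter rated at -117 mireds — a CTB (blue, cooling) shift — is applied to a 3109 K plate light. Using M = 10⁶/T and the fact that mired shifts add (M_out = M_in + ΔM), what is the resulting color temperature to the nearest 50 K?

M_in = 10⁶/3109 = 321.65 mireds.
M_out = 321.65 + (-117) = 204.65 mireds.
T_out = 10⁶/204.65 = 4886.5 K → 4900 K.

4900 K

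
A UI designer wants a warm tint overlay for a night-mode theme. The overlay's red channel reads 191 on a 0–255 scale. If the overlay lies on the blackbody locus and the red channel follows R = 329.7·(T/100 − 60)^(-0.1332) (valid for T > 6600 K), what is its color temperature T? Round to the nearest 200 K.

(t − 60)^(-0.1332) = 191/329.7 = 0.57931.
t − 60 = 0.57931^(1/-0.1332) = 0.57931^(-7.508) = 60.245, so t = 120.245.
T = 100·t = 12025 K → 12000 K to the nearest 200 K.

12000 K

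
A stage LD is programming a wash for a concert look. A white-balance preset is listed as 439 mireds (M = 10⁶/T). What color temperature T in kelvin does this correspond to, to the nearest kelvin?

T = 10⁶ / 439 = 2277.90 K → 2278 K.

2278 K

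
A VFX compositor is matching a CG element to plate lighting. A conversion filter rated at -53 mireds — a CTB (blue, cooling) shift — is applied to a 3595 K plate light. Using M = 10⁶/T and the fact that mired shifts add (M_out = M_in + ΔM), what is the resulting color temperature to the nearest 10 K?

M_in = 10⁶/3595 = 278.16 mireds.
M_out = 278.16 + (-53) = 225.16 mireds.
T_out = 10⁶/225.16 = 4441.2 K → 4440 K.

4440 K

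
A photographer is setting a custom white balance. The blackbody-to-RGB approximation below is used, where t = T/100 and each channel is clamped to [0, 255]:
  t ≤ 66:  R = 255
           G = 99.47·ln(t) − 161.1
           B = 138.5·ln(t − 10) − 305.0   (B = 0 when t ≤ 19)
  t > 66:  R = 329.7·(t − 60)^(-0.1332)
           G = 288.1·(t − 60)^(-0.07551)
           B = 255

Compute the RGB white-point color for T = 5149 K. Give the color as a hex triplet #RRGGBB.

t = 5149/100 = 51.49; the t ≤ 66 branch applies.
R = 255 by definition for t ≤ 66.
G = 99.47·ln 51.49 − 161.1 = 99.47·3.9414 − 161.1 = 230.950.
B = 138.5·ln(51.49 − 10) − 305.0 = 138.5·ln 41.49 − 305.0 = 138.5·3.7255 − 305.0 = 210.975.
Rounded: (255, 231, 211).
In hex: #FFE7D3.

#FFE7D3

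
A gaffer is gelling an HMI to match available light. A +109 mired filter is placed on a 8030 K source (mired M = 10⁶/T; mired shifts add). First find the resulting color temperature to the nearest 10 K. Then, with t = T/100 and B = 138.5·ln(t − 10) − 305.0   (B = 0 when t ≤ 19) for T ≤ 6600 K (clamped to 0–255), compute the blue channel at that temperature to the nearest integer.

178

M_in = 10⁶/8030 = 124.53; M_out = 124.53 + (+109) = 233.53.
T_out = 10⁶/233.53 = 4282.1 K → 4280 K; t = 42.8.
B = 138.5·ln(42.8 − 10) − 305.0 = 138.5·ln 32.8 − 305.0 = 138.5·3.4904 − 305.0 = 178.424.
Rounded: 178.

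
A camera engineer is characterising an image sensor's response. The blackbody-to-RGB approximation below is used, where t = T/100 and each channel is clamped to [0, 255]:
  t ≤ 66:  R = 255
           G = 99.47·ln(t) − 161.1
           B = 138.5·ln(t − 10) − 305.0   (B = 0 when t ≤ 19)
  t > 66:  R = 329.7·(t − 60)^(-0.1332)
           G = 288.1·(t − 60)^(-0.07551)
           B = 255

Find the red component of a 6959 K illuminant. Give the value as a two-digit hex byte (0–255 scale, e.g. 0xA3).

0xF4

t = 6959/100 = 69.59; the t > 66 branch applies.
R = 329.7·(69.59 − 60)^(-0.1332) = 329.7·9.59^(-0.1332) = 329.7·0.73998 = 243.972.
Rounded: 244; in hex, 0xF4.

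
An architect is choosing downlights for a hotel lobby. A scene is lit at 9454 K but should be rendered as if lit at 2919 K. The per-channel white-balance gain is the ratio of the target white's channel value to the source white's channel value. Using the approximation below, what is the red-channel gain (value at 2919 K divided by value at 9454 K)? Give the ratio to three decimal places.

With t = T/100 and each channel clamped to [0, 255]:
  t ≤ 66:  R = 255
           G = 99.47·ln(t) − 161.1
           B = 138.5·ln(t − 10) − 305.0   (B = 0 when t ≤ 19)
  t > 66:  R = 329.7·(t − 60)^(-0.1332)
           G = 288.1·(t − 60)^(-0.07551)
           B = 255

At 9454 K (t = 94.54):
  R = 329.7·(94.54 − 60)^(-0.1332) = 329.7·34.54^(-0.1332) = 329.7·0.62387 = 205.691.
At 2919 K (t = 29.19):
  R = 255 by definition for t ≤ 66.
Gain = 255.000 / 205.691 = 1.2397 → 1.240.

1.240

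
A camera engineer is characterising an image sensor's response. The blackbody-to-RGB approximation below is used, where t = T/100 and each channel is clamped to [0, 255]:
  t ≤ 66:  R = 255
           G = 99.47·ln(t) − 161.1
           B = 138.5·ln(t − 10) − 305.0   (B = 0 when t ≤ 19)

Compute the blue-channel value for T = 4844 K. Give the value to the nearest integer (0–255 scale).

200

t = 4844/100 = 48.44; the t ≤ 66 branch applies.
B = 138.5·ln(48.44 − 10) − 305.0 = 138.5·ln 38.44 − 305.0 = 138.5·3.6491 − 305.0 = 200.400.
Rounded: 200.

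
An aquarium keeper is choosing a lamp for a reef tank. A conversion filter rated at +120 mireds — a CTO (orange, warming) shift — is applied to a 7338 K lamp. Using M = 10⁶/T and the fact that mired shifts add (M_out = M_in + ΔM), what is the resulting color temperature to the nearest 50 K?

3900 K

M_in = 10⁶/7338 = 136.28 mireds.
M_out = 136.28 + (+120) = 256.28 mireds.
T_out = 10⁶/256.28 = 3902.0 K → 3900 K.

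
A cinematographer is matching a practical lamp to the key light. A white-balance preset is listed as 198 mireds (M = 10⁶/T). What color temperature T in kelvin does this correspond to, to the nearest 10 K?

5050 K

T = 10⁶ / 198 = 5050.51 K → 5050 K.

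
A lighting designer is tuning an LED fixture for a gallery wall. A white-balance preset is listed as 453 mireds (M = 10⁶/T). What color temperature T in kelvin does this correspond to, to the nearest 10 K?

2210 K

T = 10⁶ / 453 = 2207.51 K → 2210 K.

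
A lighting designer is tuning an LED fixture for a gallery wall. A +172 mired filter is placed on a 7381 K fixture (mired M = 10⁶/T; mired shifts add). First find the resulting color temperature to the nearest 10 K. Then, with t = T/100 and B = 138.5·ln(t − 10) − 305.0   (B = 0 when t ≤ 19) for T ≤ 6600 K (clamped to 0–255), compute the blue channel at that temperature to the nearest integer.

126

M_in = 10⁶/7381 = 135.48; M_out = 135.48 + (+172) = 307.48.
T_out = 10⁶/307.48 = 3252.2 K → 3250 K; t = 32.5.
B = 138.5·ln(32.5 − 10) − 305.0 = 138.5·ln 22.5 − 305.0 = 138.5·3.1135 − 305.0 = 126.222.
Rounded: 126.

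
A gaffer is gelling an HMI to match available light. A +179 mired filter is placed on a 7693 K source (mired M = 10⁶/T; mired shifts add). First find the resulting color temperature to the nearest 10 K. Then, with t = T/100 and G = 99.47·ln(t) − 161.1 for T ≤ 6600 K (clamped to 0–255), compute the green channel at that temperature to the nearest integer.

M_in = 10⁶/7693 = 129.99; M_out = 129.99 + (+179) = 308.99.
T_out = 10⁶/308.99 = 3236.4 K → 3240 K; t = 32.4.
G = 99.47·ln 32.4 − 161.1 = 99.47·3.4782 − 161.1 = 184.872.
Rounded: 185.

185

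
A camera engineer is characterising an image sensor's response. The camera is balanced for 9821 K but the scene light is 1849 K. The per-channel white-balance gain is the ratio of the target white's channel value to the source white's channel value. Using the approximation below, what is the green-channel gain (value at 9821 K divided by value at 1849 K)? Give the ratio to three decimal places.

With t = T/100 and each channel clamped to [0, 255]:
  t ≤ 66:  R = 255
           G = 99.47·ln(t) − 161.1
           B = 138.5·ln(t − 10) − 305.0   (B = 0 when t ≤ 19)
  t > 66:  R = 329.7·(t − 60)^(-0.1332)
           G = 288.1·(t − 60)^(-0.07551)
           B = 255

At 1849 K (t = 18.49):
  G = 99.47·ln 18.49 − 161.1 = 99.47·2.9172 − 161.1 = 129.077.
At 9821 K (t = 98.21):
  G = 288.1·(98.21 − 60)^(-0.07551) = 288.1·38.21^(-0.07551) = 288.1·0.75950 = 218.813.
Gain = 218.813 / 129.077 = 1.6952 → 1.695.

1.695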